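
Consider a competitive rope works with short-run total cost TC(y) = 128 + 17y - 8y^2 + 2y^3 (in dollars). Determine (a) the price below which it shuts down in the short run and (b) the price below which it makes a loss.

Shutdown price = $9; break-even price = $49

AVC = 17 - 8y + 2y^2; minimized at y = 2, giving min AVC = $9. That is the shutdown price.
ATC = 128/y + 17 - 8y + 2y^2. Setting dATC/dy = −128/y^2 − 8 + 4y = 0 gives y = 4 (since 4·4^3 − 8·4^2 = 128).
min ATC = 128/4 + 17 − 8·4 + 2·4^2 = $49. That is the break-even price.
For $9 ≤ P < $49 the firm produces at a loss; below $9 it shuts down.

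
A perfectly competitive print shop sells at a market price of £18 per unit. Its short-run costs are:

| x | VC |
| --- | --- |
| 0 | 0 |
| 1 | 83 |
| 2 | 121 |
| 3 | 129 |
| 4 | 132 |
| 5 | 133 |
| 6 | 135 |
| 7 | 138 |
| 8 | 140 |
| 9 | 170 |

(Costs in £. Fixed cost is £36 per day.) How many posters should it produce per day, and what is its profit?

x = 8; profit = -£32

Profit at each row (π = 18x − TC): x=0: -36; x=1: -101; x=2: -121; x=3: -111; x=4: -96; x=5: -79; x=6: -63; x=7: -48; x=8: -32; x=9: -44.
Profit is maximized at x = 8. AVC there is 140/8 = £17.50 ≤ P, so producing beats shutting down (which would give -£36).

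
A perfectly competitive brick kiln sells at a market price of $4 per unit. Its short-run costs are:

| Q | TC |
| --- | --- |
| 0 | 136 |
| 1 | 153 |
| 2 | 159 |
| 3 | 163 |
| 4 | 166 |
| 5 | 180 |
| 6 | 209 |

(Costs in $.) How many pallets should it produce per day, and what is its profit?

Q = 0 (shut down); profit = -$136

Profit at each row (π = 4Q − TC): Q=0: -136; Q=1: -149; Q=2: -151; Q=3: -151; Q=4: -150; Q=5: -160; Q=6: -185.
Profit is highest at Q = 0. Equivalently, the lowest AVC in the table is 30/4 ≈ $7.50 at Q = 4, and P = $4 falls below it — price never covers variable cost, so the firm shuts down and loses only its fixed cost.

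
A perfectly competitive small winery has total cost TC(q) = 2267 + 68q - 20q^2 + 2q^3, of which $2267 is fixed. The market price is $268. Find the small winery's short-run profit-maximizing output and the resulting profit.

AVC = 68 - 20q + 2q^2 has its minimum $18 at q = 5; price $268 clears that bar, so the firm operates.
With MC = 68 - 40q + 6q^2, P = MC on the upward-sloping part at q* = 10.
TR = 268·10 = 2680. TC = 2267 + 680 = 2947. Profit = 2680 − 2947 = -$267.
That loss of $267 beats the $2267 the firm would lose by shutting down; producing recovers $2000 of fixed cost.

Profit = -$267 at q = 10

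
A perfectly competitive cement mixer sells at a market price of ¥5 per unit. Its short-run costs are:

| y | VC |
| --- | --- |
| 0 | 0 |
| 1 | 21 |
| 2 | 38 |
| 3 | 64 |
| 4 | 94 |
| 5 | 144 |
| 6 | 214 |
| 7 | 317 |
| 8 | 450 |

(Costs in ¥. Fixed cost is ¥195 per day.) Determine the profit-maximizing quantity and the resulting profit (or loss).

y = 0 (shut down); profit = -¥195

Compute π = P·y − TC at each output: y=0: -195; y=1: -211; y=2: -223; y=3: -244; y=4: -269; y=5: -314; y=6: -379; y=7: -477; y=8: -605.
Profit is highest at y = 0. Equivalently, the lowest AVC in the table is 38/2 ≈ ¥19 at y = 2, and P = ¥5 falls below it — price never covers variable cost, so the firm shuts down and loses only its fixed cost.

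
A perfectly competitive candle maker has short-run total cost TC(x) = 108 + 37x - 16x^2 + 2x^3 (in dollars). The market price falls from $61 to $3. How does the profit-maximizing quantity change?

Output falls from 6 to 0 (the firm shuts down)

MC = 37 - 32x + 6x^2; the shutdown threshold is min AVC = $5 (at x = 4).
At P = $61 ≥ min AVC, set P = MC on the rising branch: x = 6.
At P = $3 < min AVC = $5, price no longer covers variable cost at any output, so the firm shuts down: x = 0.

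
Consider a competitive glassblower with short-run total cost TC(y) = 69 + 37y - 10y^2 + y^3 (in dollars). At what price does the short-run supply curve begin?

$12 per unit

The firm shuts down when price falls below the minimum of average variable cost. AVC = VC/y = 37 - 10y + y^2.
At the minimum of AVC, MC = AVC. MC = 37 - 20y + 3y^2; setting MC = AVC gives 2y^2 - 10y = 0, so y = 5. min AVC = 12.
The firm shuts down for any P below $12.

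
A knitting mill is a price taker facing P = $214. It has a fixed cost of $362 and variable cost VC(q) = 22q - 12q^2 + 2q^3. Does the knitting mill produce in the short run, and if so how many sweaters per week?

Produce at q = 8

From TC, MC = TC'(q) = 22 - 24q + 6q^2 and AVC = VC/q = 22 - 12q + 2q^2.
AVC is minimized where dAVC/dq = -12 + 4q = 0, at q = 3; min AVC = 22 - 12·3 + 2·3^2 = $4.
Because $214 ≥ $4, revenue can cover variable cost; the firm operates.
Solving P = MC: -192 - 24q + 6q^2 = 0 ⇒ q = -4 or 8. On the upward-sloping branch, q* = 8.
Check: AVC at q = 8 is $54 ≤ P, so revenue covers variable cost.
Profit = P·q − TC = 214·8 − 794 = $918.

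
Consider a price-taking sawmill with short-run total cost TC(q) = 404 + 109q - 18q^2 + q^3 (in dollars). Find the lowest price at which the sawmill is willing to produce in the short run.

$28 per unit

The firm shuts down when price falls below the minimum of average variable cost. AVC = VC/q = 109 - 18q + q^2.
dAVC/dq = -18 + 2q = 0 gives q = 9. min AVC = 109 - 18·9 + 9^2 = 28.
The firm shuts down for any P below $28.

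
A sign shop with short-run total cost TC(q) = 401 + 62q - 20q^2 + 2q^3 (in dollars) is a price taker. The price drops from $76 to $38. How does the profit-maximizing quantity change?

MC = 62 - 40q + 6q^2; the shutdown threshold is min AVC = $12 (at q = 5).
With P = $76 above the shutdown price, P = MC gives q = 7.
At P = $38 ≥ min AVC, set P = MC: q = 6. The firm stays open but cuts output.

Output falls from 7 to 6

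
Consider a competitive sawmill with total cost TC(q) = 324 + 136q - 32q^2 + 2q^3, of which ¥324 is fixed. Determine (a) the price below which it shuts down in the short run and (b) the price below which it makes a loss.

Shutdown price = ¥8; break-even price = ¥46

AVC = 136 - 32q + 2q^2; minimized at q = 8, giving min AVC = ¥8. That is the shutdown price.
ATC = 324/q + 136 - 32q + 2q^2. Setting dATC/dq = −324/q^2 − 32 + 4q = 0 gives q = 9 (since 4·9^3 − 32·9^2 = 324).
min ATC = 324/9 + 136 − 32·9 + 2·9^2 = ¥46. That is the break-even price.
For ¥8 ≤ P < ¥46 the firm produces at a loss; below ¥8 it shuts down.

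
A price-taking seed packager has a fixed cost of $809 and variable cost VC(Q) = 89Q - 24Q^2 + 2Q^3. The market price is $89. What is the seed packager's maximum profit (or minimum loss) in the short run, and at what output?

AVC = 89 - 24Q + 2Q^2; min AVC = $17 at Q = 6. Since P = $89 ≥ min AVC, the firm produces.
MC = 89 - 48Q + 6Q^2. Setting P = MC and taking the root on the rising branch gives Q* = 8.
TR = 89·8 = 712. TC = 809 + 200 = 1009. Profit = 712 − 1009 = -$297.
By producing, the firm covers all variable cost plus $512 of fixed cost; shutting down would lose the full $809.

Profit = -$297 at Q = 8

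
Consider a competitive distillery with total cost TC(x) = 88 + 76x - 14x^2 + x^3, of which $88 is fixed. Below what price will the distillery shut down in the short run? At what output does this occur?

The firm shuts down when price falls below the minimum of average variable cost. AVC = VC/x = 76 - 14x + x^2.
At the minimum of AVC, MC = AVC. MC = 76 - 28x + 3x^2; setting MC = AVC gives 2x^2 - 14x = 0, so x = 7. min AVC = 27.
The firm shuts down for any P below $27.

$27 per unit, at x = 7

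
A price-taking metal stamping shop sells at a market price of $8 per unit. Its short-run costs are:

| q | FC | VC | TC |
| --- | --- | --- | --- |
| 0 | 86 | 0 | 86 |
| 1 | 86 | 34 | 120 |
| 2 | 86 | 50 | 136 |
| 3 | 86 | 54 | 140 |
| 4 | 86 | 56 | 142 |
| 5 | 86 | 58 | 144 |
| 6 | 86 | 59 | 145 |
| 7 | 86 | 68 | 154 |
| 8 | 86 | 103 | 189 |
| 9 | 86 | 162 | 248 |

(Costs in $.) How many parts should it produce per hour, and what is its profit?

q = 0 (shut down); profit = -$86

Tabulate TR − TC: q=0: -86; q=1: -112; q=2: -120; q=3: -116; q=4: -110; q=5: -104; q=6: -97; q=7: -98; q=8: -125; q=9: -176.
Profit is highest at q = 0. Equivalently, the lowest AVC in the table is 68/7 ≈ $9.71 at q = 7, and P = $8 falls below it — price never covers variable cost, so the firm shuts down and loses only its fixed cost.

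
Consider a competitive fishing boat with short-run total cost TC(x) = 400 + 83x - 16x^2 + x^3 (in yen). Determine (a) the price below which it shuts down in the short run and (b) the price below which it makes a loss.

Shutdown price = ¥19; break-even price = ¥63

Shutdown price = min AVC. AVC = 83 - 16x + x^2, with vertex at x = 8 and minimum ¥19.
ATC = 400/x + 83 - 16x + x^2. Setting dATC/dx = −400/x^2 − 16 + 2x = 0 gives x = 10 (since 2·10^3 − 16·10^2 = 400).
min ATC = 400/10 + 83 − 16·10 + 10^2 = ¥63. That is the break-even price.
Between these two prices the firm operates at a loss; above ¥63 it earns a profit.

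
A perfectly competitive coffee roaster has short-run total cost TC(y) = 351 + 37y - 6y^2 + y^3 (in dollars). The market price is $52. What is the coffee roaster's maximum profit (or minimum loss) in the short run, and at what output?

Profit = -$251 at y = 5

AVC = 37 - 6y + y^2 has its minimum $28 at y = 3; price $52 clears that bar, so the firm operates.
MC = 37 - 12y + 3y^2. Setting P = MC and taking the root on the rising branch gives y* = 5.
TR = 52·5 = 260. TC = 351 + 160 = 511. Profit = 260 − 511 = -$251.
Shutting down would mean losing the fixed cost of $351, so operating at a loss of $251 is better by $100.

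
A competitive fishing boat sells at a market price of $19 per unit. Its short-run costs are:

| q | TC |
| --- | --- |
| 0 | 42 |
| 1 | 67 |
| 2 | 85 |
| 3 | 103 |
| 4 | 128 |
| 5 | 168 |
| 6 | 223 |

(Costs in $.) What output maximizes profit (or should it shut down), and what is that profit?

q = 0 (shut down); profit = -$42

Compute π = P·q − TC at each output: q=0: -42; q=1: -48; q=2: -47; q=3: -46; q=4: -52; q=5: -73; q=6: -109.
Profit is highest at q = 0. Equivalently, the lowest AVC in the table is 61/3 ≈ $20.33 at q = 3, and P = $19 falls below it — price never covers variable cost, so the firm shuts down and loses only its fixed cost.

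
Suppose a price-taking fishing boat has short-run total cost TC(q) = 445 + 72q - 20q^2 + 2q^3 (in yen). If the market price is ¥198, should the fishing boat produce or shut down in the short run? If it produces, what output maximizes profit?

Produce at q = 9

Variable cost is VC = 72q - 20q^2 + 2q^3, so AVC = VC/q = 72 - 20q + 2q^2 and MC = dTC/dq = 72 - 40q + 6q^2.
AVC hits its minimum where MC = AVC, at q = 5, giving min AVC = 72 - 20·5 + 2·5^2 = ¥22.
Since P = ¥198 ≥ min AVC = ¥22, price covers variable cost and the firm should produce.
Solving P = MC: -126 - 40q + 6q^2 = 0 ⇒ q = -7/3 or 9. On the upward-sloping branch, q* = 9.
Check: AVC at q = 9 is ¥54 ≤ P, so revenue covers variable cost.
Profit = P·q − TC = 198·9 − 931 = ¥851.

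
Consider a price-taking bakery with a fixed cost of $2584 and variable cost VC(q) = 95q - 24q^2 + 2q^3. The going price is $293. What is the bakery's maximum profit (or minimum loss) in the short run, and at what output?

Profit = -$164 at q = 11

AVC = 95 - 24q + 2q^2; min AVC = $23 at q = 6. Since P = $293 ≥ min AVC, the firm produces.
With MC = 95 - 48q + 6q^2, P = MC on the upward-sloping part at q* = 11.
TR = 293·11 = 3223. TC = 2584 + 803 = 3387. Profit = 3223 − 3387 = -$164.
Shutting down would mean losing the fixed cost of $2584, so operating at a loss of $164 is better by $2420.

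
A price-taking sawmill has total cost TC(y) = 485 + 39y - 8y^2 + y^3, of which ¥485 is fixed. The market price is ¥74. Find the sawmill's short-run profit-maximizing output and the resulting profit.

AVC = 39 - 8y + y^2 has its minimum ¥23 at y = 4; price ¥74 clears that bar, so the firm operates.
MC = 39 - 16y + 3y^2. Setting P = MC and taking the root on the rising branch gives y* = 7.
TR = 74·7 = 518. TC = 485 + 224 = 709. Profit = 518 − 709 = -¥191.
By producing, the firm covers all variable cost plus ¥294 of fixed cost; shutting down would lose the full ¥485.

Profit = -¥191 at y = 7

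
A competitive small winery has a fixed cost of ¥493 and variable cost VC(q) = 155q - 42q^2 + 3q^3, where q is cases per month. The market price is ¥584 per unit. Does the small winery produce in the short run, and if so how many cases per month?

Strip out fixed cost: VC = 155q - 42q^2 + 3q^3. Then AVC = 155 - 42q + 3q^2 and MC = 155 - 84q + 9q^2.
The AVC parabola has its vertex at q = 42/6 = 7, where AVC = 155 - 42·7 + 3·7^2 = ¥8.
Because ¥584 ≥ ¥8, revenue can cover variable cost; the firm operates.
Solving P = MC: -429 - 84q + 9q^2 = 0 ⇒ q = -11/3 or 13. On the upward-sloping branch, q* = 13.
Check: AVC at q = 13 is ¥116 ≤ P, so revenue covers variable cost.
Profit = P·q − TC = 584·13 − 2001 = ¥5591.

Produce at q = 13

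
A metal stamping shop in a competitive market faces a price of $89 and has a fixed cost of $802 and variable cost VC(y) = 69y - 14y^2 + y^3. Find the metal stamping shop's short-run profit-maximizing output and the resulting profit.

AVC = 69 - 14y + y^2 has its minimum $20 at y = 7; price $89 clears that bar, so the firm operates.
MC = 69 - 28y + 3y^2. Setting P = MC and taking the root on the rising branch gives y* = 10.
TR = 89·10 = 890. TC = 802 + 290 = 1092. Profit = 890 − 1092 = -$202.
By producing, the firm covers all variable cost plus $600 of fixed cost; shutting down would lose the full $802.

Profit = -$202 at y = 10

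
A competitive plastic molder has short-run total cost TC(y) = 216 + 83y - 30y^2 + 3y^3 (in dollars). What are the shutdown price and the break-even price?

Shutdown price = $8; break-even price = $47

Shutdown price = min AVC. AVC = 83 - 30y + 3y^2, with vertex at y = 5 and minimum $8.
ATC = 216/y + 83 - 30y + 3y^2. Setting dATC/dy = −216/y^2 − 30 + 6y = 0 gives y = 6 (since 6·6^3 − 30·6^2 = 216).
min ATC = 216/6 + 83 − 30·6 + 3·6^2 = $47. That is the break-even price.
Between these two prices the firm operates at a loss; above $47 it earns a profit.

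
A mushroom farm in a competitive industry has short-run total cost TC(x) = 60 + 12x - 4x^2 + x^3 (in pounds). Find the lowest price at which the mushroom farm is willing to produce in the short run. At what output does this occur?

£8 per unit, at x = 2

Short-run supply begins at min AVC. From VC = 12x - 4x^2 + x^3, AVC = 12 - 4x + x^2.
At the minimum of AVC, MC = AVC. MC = 12 - 8x + 3x^2; setting MC = AVC gives 2x^2 - 4x = 0, so x = 2. min AVC = 8.
The firm shuts down for any P below £8.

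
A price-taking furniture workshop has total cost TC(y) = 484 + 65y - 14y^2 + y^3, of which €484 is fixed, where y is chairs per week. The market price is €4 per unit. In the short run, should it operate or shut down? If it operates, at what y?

Variable cost is VC = 65y - 14y^2 + y^3, so AVC = VC/y = 65 - 14y + y^2 and MC = dTC/dy = 65 - 28y + 3y^2.
AVC is minimized where dAVC/dy = -14 + 2y = 0, at y = 7; min AVC = 65 - 14·7 + 7^2 = €16.
Since P = €4 < min AVC = €16, price fails to cover variable cost at any output.
The firm minimizes its loss by shutting down and losing only its fixed cost of €484.

Shut down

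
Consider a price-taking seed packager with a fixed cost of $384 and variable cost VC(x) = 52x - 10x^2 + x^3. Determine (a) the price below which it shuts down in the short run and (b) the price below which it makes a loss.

Shutdown price = min AVC. AVC = 52 - 10x + x^2, with vertex at x = 5 and minimum $27.
ATC = 384/x + 52 - 10x + x^2. Setting dATC/dx = −384/x^2 − 10 + 2x = 0 gives x = 8 (since 2·8^3 − 10·8^2 = 384).
min ATC = 384/8 + 52 − 10·8 + 8^2 = $84. That is the break-even price.
For $27 ≤ P < $84 the firm produces at a loss; below $27 it shuts down.

Shutdown price = $27; break-even price = $84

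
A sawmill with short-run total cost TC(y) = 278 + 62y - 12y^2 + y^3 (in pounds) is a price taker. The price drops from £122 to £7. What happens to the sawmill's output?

Output falls from 10 to 0 (the firm shuts down)

MC = 62 - 24y + 3y^2; the shutdown threshold is min AVC = £26 (at y = 6).
At P = £122 ≥ min AVC, set P = MC on the rising branch: y = 10.
At P = £7 < min AVC = £26, price no longer covers variable cost at any output, so the firm shuts down: y = 0.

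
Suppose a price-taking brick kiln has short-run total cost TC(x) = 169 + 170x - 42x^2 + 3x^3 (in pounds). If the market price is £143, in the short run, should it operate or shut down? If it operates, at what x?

Strip out fixed cost: VC = 170x - 42x^2 + 3x^3. Then AVC = 170 - 42x + 3x^2 and MC = 170 - 84x + 9x^2.
AVC hits its minimum where MC = AVC, at x = 7, giving min AVC = 170 - 42·7 + 3·7^2 = £23.
P = £143 exceeds min AVC = £23, so the firm stays open.
Solving P = MC: 27 - 84x + 9x^2 = 0 ⇒ x = 1/3 or 9. On the upward-sloping branch, x* = 9.
Check: AVC at x = 9 is £35 ≤ P, so revenue covers variable cost.
Profit = P·x − TC = 143·9 − 484 = £803.

Produce at x = 9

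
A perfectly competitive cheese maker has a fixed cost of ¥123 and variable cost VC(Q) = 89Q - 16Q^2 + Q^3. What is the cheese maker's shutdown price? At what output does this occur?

¥25 per unit, at Q = 8

The firm shuts down when price falls below the minimum of average variable cost. AVC = VC/Q = 89 - 16Q + Q^2.
dAVC/dQ = -16 + 2Q = 0 gives Q = 8. min AVC = 89 - 16·8 + 8^2 = 25.
So the shutdown price is ¥25.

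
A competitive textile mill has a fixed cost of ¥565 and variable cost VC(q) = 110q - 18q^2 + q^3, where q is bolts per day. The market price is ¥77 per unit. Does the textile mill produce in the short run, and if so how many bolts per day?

Strip out fixed cost: VC = 110q - 18q^2 + q^3. Then AVC = 110 - 18q + q^2 and MC = 110 - 36q + 3q^2.
AVC hits its minimum where MC = AVC, at q = 9, giving min AVC = 110 - 18·9 + 9^2 = ¥29.
Because ¥77 ≥ ¥29, revenue can cover variable cost; the firm operates.
Set P = MC: 77 = 110 - 36q + 3q^2 → 33 - 36q + 3q^2 = 0. The roots are q = 1 and q = 11; the profit-maximizing output is on the rising part of MC, so q* = 11.
Check: AVC at q = 11 is ¥33 ≤ P, so revenue covers variable cost.
Profit = P·q − TC = 77·11 − 928 = -¥81, a loss, but smaller than the ¥565 fixed cost the firm would lose by shutting down.

Produce at q = 11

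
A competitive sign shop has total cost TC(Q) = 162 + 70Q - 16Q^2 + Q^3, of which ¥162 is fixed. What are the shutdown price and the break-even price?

Shutdown price = ¥6; break-even price = ¥25

AVC = 70 - 16Q + Q^2; minimized at Q = 8, giving min AVC = ¥6. That is the shutdown price.
ATC = 162/Q + 70 - 16Q + Q^2. Setting dATC/dQ = −162/Q^2 − 16 + 2Q = 0 gives Q = 9 (since 2·9^3 − 16·9^2 = 162).
min ATC = 162/9 + 70 − 16·9 + 9^2 = ¥25. That is the break-even price.
For ¥6 ≤ P < ¥25 the firm produces at a loss; below ¥6 it shuts down.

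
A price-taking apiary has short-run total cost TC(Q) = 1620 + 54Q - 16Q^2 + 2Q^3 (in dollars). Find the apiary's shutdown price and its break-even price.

Shutdown price = min AVC. AVC = 54 - 16Q + 2Q^2, with vertex at Q = 4 and minimum $22.
ATC = 1620/Q + 54 - 16Q + 2Q^2. Setting dATC/dQ = −1620/Q^2 − 16 + 4Q = 0 gives Q = 9 (since 4·9^3 − 16·9^2 = 1620).
min ATC = 1620/9 + 54 − 16·9 + 2·9^2 = $252. That is the break-even price.
Between these two prices the firm operates at a loss; above $252 it earns a profit.

Shutdown price = $22; break-even price = $252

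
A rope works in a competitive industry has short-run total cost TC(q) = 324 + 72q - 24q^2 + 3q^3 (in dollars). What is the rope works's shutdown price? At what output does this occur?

The firm shuts down when price falls below the minimum of average variable cost. AVC = VC/q = 72 - 24q + 3q^2.
dAVC/dq = -24 + 6q = 0 gives q = 4. min AVC = 72 - 24·4 + 3·4^2 = 24.
For P < $24 the firm produces nothing.

$24 per unit, at q = 4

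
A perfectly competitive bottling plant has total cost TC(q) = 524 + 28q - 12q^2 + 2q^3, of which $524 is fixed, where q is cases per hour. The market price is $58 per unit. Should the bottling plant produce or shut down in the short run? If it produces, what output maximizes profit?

Produce at q = 5

Strip out fixed cost: VC = 28q - 12q^2 + 2q^3. Then AVC = 28 - 12q + 2q^2 and MC = 28 - 24q + 6q^2.
The AVC parabola has its vertex at q = 12/4 = 3, where AVC = 28 - 12·3 + 2·3^2 = $10.
Since P = $58 ≥ min AVC = $10, price covers variable cost and the firm should produce.
P = MC gives -30 - 24q + 6q^2 = 0, with roots -1 and 5. Take the larger (rising MC): q* = 5.
Check: AVC at q = 5 is $18 ≤ P, so revenue covers variable cost.
Profit = P·q − TC = 58·5 − 614 = -$324, a loss, but smaller than the $524 fixed cost the firm would lose by shutting down.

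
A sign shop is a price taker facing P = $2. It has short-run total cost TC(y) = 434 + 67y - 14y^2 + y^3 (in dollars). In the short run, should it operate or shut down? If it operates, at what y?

From TC, MC = TC'(y) = 67 - 28y + 3y^2 and AVC = VC/y = 67 - 14y + y^2.
AVC is minimized where dAVC/dy = -14 + 2y = 0, at y = 7; min AVC = 67 - 14·7 + 7^2 = $18.
With P < min AVC ($2 < $18), every unit sold adds to the loss.
Shutting down limits the loss to fixed cost, $434.

Shut down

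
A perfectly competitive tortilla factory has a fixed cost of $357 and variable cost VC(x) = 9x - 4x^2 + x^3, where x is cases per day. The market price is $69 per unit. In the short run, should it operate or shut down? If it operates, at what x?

Strip out fixed cost: VC = 9x - 4x^2 + x^3. Then AVC = 9 - 4x + x^2 and MC = 9 - 8x + 3x^2.
AVC hits its minimum where MC = AVC, at x = 2, giving min AVC = 9 - 4·2 + 2^2 = $5.
P = $69 exceeds min AVC = $5, so the firm stays open.
P = MC gives -60 - 8x + 3x^2 = 0, with roots -10/3 and 6. Take the larger (rising MC): x* = 6.
Check: AVC at x = 6 is $21 ≤ P, so revenue covers variable cost.
Profit = P·x − TC = 69·6 − 483 = -$69, a loss, but smaller than the $357 fixed cost the firm would lose by shutting down.

Produce at x = 6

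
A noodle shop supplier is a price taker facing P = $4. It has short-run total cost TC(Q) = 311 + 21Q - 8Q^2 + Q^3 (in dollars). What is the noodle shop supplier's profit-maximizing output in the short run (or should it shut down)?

Shut down

From TC, MC = TC'(Q) = 21 - 16Q + 3Q^2 and AVC = VC/Q = 21 - 8Q + Q^2.
AVC hits its minimum where MC = AVC, at Q = 4, giving min AVC = 21 - 8·4 + 4^2 = $5.
Since P = $4 < min AVC = $5, price fails to cover variable cost at any output.
Shutting down limits the loss to fixed cost, $311.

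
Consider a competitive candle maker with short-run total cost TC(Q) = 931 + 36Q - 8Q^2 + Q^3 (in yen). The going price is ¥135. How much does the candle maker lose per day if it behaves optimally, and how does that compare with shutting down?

AVC = 36 - 8Q + Q^2 has its minimum ¥20 at Q = 4; price ¥135 clears that bar, so the firm operates.
With MC = 36 - 16Q + 3Q^2, P = MC on the upward-sloping part at Q* = 9.
TR = 135·9 = 1215. TC = 931 + 405 = 1336. Profit = 1215 − 1336 = -¥121.
Shutting down would mean losing the fixed cost of ¥931, so operating at a loss of ¥121 is better by ¥810.

Profit = -¥121 at Q = 9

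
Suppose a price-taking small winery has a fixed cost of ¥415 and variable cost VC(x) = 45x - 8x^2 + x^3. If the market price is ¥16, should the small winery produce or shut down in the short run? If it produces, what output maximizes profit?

Shut down

Variable cost is VC = 45x - 8x^2 + x^3, so AVC = VC/x = 45 - 8x + x^2 and MC = dTC/dx = 45 - 16x + 3x^2.
AVC hits its minimum where MC = AVC, at x = 4, giving min AVC = 45 - 8·4 + 4^2 = ¥29.
Since P = ¥16 < min AVC = ¥29, price fails to cover variable cost at any output.
Shutting down limits the loss to fixed cost, ¥415.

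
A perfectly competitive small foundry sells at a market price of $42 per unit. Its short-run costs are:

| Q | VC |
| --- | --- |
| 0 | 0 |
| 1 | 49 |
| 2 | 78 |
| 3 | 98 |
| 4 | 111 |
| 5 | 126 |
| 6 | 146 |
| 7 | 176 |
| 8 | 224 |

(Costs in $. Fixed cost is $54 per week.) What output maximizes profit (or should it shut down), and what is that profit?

Q = 7; profit = $64

Tabulate TR − TC: Q=0: -54; Q=1: -61; Q=2: -48; Q=3: -26; Q=4: 3; Q=5: 30; Q=6: 52; Q=7: 64; Q=8: 58.
Profit is maximized at Q = 7. AVC there is 176/7 = $25.14 ≤ P, so producing beats shutting down (which would give -$54).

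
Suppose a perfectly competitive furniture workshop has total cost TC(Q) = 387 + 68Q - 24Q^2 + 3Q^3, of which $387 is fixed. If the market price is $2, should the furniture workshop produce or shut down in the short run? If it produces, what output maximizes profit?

Shut down

From TC, MC = TC'(Q) = 68 - 48Q + 9Q^2 and AVC = VC/Q = 68 - 24Q + 3Q^2.
AVC is minimized where dAVC/dQ = -24 + 6Q = 0, at Q = 4; min AVC = 68 - 24·4 + 3·4^2 = $20.
With P < min AVC ($2 < $20), every unit sold adds to the loss.
Shutting down limits the loss to fixed cost, $387.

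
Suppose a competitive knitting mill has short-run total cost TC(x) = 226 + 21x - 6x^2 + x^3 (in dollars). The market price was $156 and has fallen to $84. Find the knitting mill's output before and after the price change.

MC = 21 - 12x + 3x^2; the shutdown threshold is min AVC = $12 (at x = 3).
At P = $156 ≥ min AVC, set P = MC on the rising branch: x = 9.
At P = $84 ≥ min AVC, set P = MC: x = 7. The firm stays open but cuts output.

Output falls from 9 to 7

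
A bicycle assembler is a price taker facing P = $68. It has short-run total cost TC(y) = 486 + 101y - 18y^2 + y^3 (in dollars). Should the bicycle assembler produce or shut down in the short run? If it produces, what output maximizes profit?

Strip out fixed cost: VC = 101y - 18y^2 + y^3. Then AVC = 101 - 18y + y^2 and MC = 101 - 36y + 3y^2.
AVC hits its minimum where MC = AVC, at y = 9, giving min AVC = 101 - 18·9 + 9^2 = $20.
Because $68 ≥ $20, revenue can cover variable cost; the firm operates.
P = MC gives 33 - 36y + 3y^2 = 0, with roots 1 and 11. Take the larger (rising MC): y* = 11.
Check: AVC at y = 11 is $24 ≤ P, so revenue covers variable cost.
Profit = P·y − TC = 68·11 − 750 = -$2, a loss, but smaller than the $486 fixed cost the firm would lose by shutting down.

Produce at y = 11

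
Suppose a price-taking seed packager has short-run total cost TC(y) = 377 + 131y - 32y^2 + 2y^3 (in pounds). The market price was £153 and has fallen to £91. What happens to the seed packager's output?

MC = 131 - 64y + 6y^2; the shutdown threshold is min AVC = £3 (at y = 8).
With P = £153 above the shutdown price, P = MC gives y = 11.
At P = £91 ≥ min AVC, set P = MC: y = 10. The firm stays open but cuts output.

Output falls from 11 to 10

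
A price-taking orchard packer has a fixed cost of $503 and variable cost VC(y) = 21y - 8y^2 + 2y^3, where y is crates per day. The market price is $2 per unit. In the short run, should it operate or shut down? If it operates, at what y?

Strip out fixed cost: VC = 21y - 8y^2 + 2y^3. Then AVC = 21 - 8y + 2y^2 and MC = 21 - 16y + 6y^2.
AVC hits its minimum where MC = AVC, at y = 2, giving min AVC = 21 - 8·2 + 2·2^2 = $13.
With P < min AVC ($2 < $13), every unit sold adds to the loss.
Best response: produce nothing and absorb the $503 fixed cost.

Shut down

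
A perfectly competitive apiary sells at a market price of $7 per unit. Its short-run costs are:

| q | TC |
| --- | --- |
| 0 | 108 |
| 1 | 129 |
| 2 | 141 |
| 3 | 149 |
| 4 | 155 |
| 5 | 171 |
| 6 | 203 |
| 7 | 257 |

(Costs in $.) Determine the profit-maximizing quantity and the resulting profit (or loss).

Compute π = P·q − TC at each output: q=0: -108; q=1: -122; q=2: -127; q=3: -128; q=4: -127; q=5: -136; q=6: -161; q=7: -208.
Profit is highest at q = 0. Equivalently, the lowest AVC in the table is 47/4 ≈ $11.75 at q = 4, and P = $7 falls below it — price never covers variable cost, so the firm shuts down and loses only its fixed cost.

q = 0 (shut down); profit = -$108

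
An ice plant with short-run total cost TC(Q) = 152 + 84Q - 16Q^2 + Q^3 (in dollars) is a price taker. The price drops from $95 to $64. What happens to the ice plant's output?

Output falls from 11 to 10

AVC = 84 - 16Q + Q^2, minimized at Q = 8 where min AVC = $20. MC = 84 - 32Q + 3Q^2.
With P = $95 above the shutdown price, P = MC gives Q = 11.
At P = $64 ≥ min AVC, set P = MC: Q = 10. The firm stays open but cuts output.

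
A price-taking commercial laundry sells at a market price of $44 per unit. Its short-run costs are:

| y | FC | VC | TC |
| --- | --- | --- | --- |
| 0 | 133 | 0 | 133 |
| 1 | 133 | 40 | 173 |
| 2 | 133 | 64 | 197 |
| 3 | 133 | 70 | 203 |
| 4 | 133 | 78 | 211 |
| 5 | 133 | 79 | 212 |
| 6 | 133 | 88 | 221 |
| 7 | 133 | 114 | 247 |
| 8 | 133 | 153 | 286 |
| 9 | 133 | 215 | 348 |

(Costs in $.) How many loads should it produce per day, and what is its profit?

Compute π = P·y − TC at each output: y=0: -133; y=1: -129; y=2: -109; y=3: -71; y=4: -35; y=5: 8; y=6: 43; y=7: 61; y=8: 66; y=9: 48.
Profit is maximized at y = 8. AVC there is 153/8 = $19.12 ≤ P, so producing beats shutting down (which would give -$133).

y = 8; profit = $66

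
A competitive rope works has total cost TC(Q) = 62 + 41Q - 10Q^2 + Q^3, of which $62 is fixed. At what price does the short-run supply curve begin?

The shutdown price is the minimum of AVC. VC = 41Q - 10Q^2 + Q^3, so AVC = 41 - 10Q + Q^2.
dAVC/dQ = -10 + 2Q = 0 gives Q = 5. min AVC = 41 - 10·5 + 5^2 = 16.
For P < $16 the firm produces nothing.

$16 per unit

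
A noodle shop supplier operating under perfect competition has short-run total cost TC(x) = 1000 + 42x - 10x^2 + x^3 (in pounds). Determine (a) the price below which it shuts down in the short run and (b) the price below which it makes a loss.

Shutdown price = £17; break-even price = £142

AVC = 42 - 10x + x^2; minimized at x = 5, giving min AVC = £17. That is the shutdown price.
ATC = 1000/x + 42 - 10x + x^2. Setting dATC/dx = −1000/x^2 − 10 + 2x = 0 gives x = 10 (since 2·10^3 − 10·10^2 = 1000).
min ATC = 1000/10 + 42 − 10·10 + 10^2 = £142. That is the break-even price.
For £17 ≤ P < £142 the firm produces at a loss; below £17 it shuts down.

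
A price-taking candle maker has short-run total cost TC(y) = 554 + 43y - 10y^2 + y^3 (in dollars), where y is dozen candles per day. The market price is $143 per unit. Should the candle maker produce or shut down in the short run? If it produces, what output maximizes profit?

Produce at y = 10

From TC, MC = TC'(y) = 43 - 20y + 3y^2 and AVC = VC/y = 43 - 10y + y^2.
The AVC parabola has its vertex at y = 10/2 = 5, where AVC = 43 - 10·5 + 5^2 = $18.
P = $143 exceeds min AVC = $18, so the firm stays open.
Set P = MC: 143 = 43 - 20y + 3y^2 → -100 - 20y + 3y^2 = 0. The roots are y = -10/3 and y = 10; the profit-maximizing output is on the rising part of MC, so y* = 10.
Check: AVC at y = 10 is $43 ≤ P, so revenue covers variable cost.
Profit = P·y − TC = 143·10 − 984 = $446.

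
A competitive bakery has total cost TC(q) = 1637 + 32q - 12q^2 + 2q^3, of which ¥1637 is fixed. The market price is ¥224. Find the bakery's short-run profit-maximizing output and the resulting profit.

AVC = 32 - 12q + 2q^2; min AVC = ¥14 at q = 3. Since P = ¥224 ≥ min AVC, the firm produces.
MC = 32 - 24q + 6q^2. Setting P = MC and taking the root on the rising branch gives q* = 8.
TR = 224·8 = 1792. TC = 1637 + 512 = 2149. Profit = 1792 − 2149 = -¥357.
Shutting down would mean losing the fixed cost of ¥1637, so operating at a loss of ¥357 is better by ¥1280.

Profit = -¥357 at q = 8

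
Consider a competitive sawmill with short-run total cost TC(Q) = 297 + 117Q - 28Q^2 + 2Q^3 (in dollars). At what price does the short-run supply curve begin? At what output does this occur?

$19 per unit, at Q = 7

Short-run supply begins at min AVC. From VC = 117Q - 28Q^2 + 2Q^3, AVC = 117 - 28Q + 2Q^2.
dAVC/dQ = -28 + 4Q = 0 gives Q = 7. min AVC = 117 - 28·7 + 2·7^2 = 19.
For P < $19 the firm produces nothing.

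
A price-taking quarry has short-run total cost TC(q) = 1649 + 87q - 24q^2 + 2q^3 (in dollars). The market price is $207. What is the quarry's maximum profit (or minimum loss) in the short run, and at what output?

AVC = 87 - 24q + 2q^2 has its minimum $15 at q = 6; price $207 clears that bar, so the firm operates.
MC = 87 - 48q + 6q^2. Setting P = MC and taking the root on the rising branch gives q* = 10.
TR = 207·10 = 2070. TC = 1649 + 470 = 2119. Profit = 2070 − 2119 = -$49.
By producing, the firm covers all variable cost plus $1600 of fixed cost; shutting down would lose the full $1649.

Profit = -$49 at q = 10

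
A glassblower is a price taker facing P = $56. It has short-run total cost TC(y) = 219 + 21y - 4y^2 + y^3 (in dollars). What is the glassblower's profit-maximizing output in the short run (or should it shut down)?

Produce at y = 5

Variable cost is VC = 21y - 4y^2 + y^3, so AVC = VC/y = 21 - 4y + y^2 and MC = dTC/dy = 21 - 8y + 3y^2.
AVC hits its minimum where MC = AVC, at y = 2, giving min AVC = 21 - 4·2 + 2^2 = $17.
Since P = $56 ≥ min AVC = $17, price covers variable cost and the firm should produce.
P = MC gives -35 - 8y + 3y^2 = 0, with roots -7/3 and 5. Take the larger (rising MC): y* = 5.
Check: AVC at y = 5 is $26 ≤ P, so revenue covers variable cost.
Profit = P·y − TC = 56·5 − 349 = -$69, a loss, but smaller than the $219 fixed cost the firm would lose by shutting down.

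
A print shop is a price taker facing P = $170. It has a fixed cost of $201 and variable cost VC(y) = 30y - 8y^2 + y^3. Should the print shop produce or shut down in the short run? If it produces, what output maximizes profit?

Variable cost is VC = 30y - 8y^2 + y^3, so AVC = VC/y = 30 - 8y + y^2 and MC = dTC/dy = 30 - 16y + 3y^2.
AVC is minimized where dAVC/dy = -8 + 2y = 0, at y = 4; min AVC = 30 - 8·4 + 4^2 = $14.
P = $170 exceeds min AVC = $14, so the firm stays open.
P = MC gives -140 - 16y + 3y^2 = 0, with roots -14/3 and 10. Take the larger (rising MC): y* = 10.
Check: AVC at y = 10 is $50 ≤ P, so revenue covers variable cost.
Profit = P·y − TC = 170·10 − 701 = $999.

Produce at y = 10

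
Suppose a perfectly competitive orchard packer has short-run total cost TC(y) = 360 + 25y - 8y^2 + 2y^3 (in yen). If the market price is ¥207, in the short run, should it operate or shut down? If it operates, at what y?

Variable cost is VC = 25y - 8y^2 + 2y^3, so AVC = VC/y = 25 - 8y + 2y^2 and MC = dTC/dy = 25 - 16y + 6y^2.
AVC is minimized where dAVC/dy = -8 + 4y = 0, at y = 2; min AVC = 25 - 8·2 + 2·2^2 = ¥17.
Because ¥207 ≥ ¥17, revenue can cover variable cost; the firm operates.
Set P = MC: 207 = 25 - 16y + 6y^2 → -182 - 16y + 6y^2 = 0. The roots are y = -13/3 and y = 7; the profit-maximizing output is on the rising part of MC, so y* = 7.
Check: AVC at y = 7 is ¥67 ≤ P, so revenue covers variable cost.
Profit = P·y − TC = 207·7 − 829 = ¥620.

Produce at y = 7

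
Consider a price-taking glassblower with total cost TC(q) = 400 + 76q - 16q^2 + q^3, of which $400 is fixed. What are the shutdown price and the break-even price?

Shutdown price = $12; break-even price = $56

AVC = 76 - 16q + q^2; minimized at q = 8, giving min AVC = $12. That is the shutdown price.
ATC = 400/q + 76 - 16q + q^2. Setting dATC/dq = −400/q^2 − 16 + 2q = 0 gives q = 10 (since 2·10^3 − 16·10^2 = 400).
min ATC = 400/10 + 76 − 16·10 + 10^2 = $56. That is the break-even price.
Between these two prices the firm operates at a loss; above $56 it earns a profit.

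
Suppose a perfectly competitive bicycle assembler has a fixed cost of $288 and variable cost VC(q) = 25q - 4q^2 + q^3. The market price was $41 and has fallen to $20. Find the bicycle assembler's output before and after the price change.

MC = 25 - 8q + 3q^2; the shutdown threshold is min AVC = $21 (at q = 2).
At P = $41 ≥ min AVC, set P = MC on the rising branch: q = 4.
At P = $20 < min AVC = $21, price no longer covers variable cost at any output, so the firm shuts down: q = 0.

Output falls from 4 to 0 (the firm shuts down)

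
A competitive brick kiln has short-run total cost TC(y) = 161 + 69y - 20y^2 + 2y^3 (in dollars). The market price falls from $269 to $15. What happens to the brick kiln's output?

Output falls from 10 to 0 (the firm shuts down)

AVC = 69 - 20y + 2y^2, minimized at y = 5 where min AVC = $19. MC = 69 - 40y + 6y^2.
With P = $269 above the shutdown price, P = MC gives y = 10.
At P = $15 < min AVC = $19, price no longer covers variable cost at any output, so the firm shuts down: y = 0.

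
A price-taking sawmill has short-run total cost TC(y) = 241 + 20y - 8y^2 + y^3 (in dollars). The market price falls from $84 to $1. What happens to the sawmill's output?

Output falls from 8 to 0 (the firm shuts down)

AVC = 20 - 8y + y^2, minimized at y = 4 where min AVC = $4. MC = 20 - 16y + 3y^2.
With P = $84 above the shutdown price, P = MC gives y = 8.
At P = $1 < min AVC = $4, price no longer covers variable cost at any output, so the firm shuts down: y = 0.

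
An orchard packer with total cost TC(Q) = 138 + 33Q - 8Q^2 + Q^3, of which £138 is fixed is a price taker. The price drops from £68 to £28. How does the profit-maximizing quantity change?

AVC = 33 - 8Q + Q^2, minimized at Q = 4 where min AVC = £17. MC = 33 - 16Q + 3Q^2.
With P = £68 above the shutdown price, P = MC gives Q = 7.
At P = £28 ≥ min AVC, set P = MC: Q = 5. The firm stays open but cuts output.

Output falls from 7 to 5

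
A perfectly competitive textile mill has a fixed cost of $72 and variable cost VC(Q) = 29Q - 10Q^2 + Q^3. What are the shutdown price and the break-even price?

Shutdown price = min AVC. AVC = 29 - 10Q + Q^2, with vertex at Q = 5 and minimum $4.
ATC = 72/Q + 29 - 10Q + Q^2. Setting dATC/dQ = −72/Q^2 − 10 + 2Q = 0 gives Q = 6 (since 2·6^3 − 10·6^2 = 72).
min ATC = 72/6 + 29 − 10·6 + 6^2 = $17. That is the break-even price.
Between these two prices the firm operates at a loss; above $17 it earns a profit.

Shutdown price = $4; break-even price = $17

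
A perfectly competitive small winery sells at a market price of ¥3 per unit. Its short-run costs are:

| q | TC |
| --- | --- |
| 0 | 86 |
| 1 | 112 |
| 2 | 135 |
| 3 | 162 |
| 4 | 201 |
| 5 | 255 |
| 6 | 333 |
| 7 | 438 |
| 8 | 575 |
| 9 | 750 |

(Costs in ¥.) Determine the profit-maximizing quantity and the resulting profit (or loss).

q = 0 (shut down); profit = -¥86

Tabulate TR − TC: q=0: -86; q=1: -109; q=2: -129; q=3: -153; q=4: -189; q=5: -240; q=6: -315; q=7: -417; q=8: -551; q=9: -723.
Profit is highest at q = 0. Equivalently, the lowest AVC in the table is 49/2 ≈ ¥24.50 at q = 2, and P = ¥3 falls below it — price never covers variable cost, so the firm shuts down and loses only its fixed cost.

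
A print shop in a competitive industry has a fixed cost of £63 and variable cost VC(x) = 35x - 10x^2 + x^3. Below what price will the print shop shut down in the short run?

Short-run supply begins at min AVC. From VC = 35x - 10x^2 + x^3, AVC = 35 - 10x + x^2.
dAVC/dx = -10 + 2x = 0 gives x = 5. min AVC = 35 - 10·5 + 5^2 = 10.
So the shutdown price is £10.

£10 per unit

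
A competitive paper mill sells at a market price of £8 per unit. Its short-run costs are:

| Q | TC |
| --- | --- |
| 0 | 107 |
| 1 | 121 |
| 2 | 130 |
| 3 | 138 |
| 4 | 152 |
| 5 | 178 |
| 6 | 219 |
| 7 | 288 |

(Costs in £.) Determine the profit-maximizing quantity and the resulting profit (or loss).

Tabulate TR − TC: Q=0: -107; Q=1: -113; Q=2: -114; Q=3: -114; Q=4: -120; Q=5: -138; Q=6: -171; Q=7: -232.
Profit is highest at Q = 0. Equivalently, the lowest AVC in the table is 31/3 ≈ £10.33 at Q = 3, and P = £8 falls below it — price never covers variable cost, so the firm shuts down and loses only its fixed cost.

Q = 0 (shut down); profit = -£107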